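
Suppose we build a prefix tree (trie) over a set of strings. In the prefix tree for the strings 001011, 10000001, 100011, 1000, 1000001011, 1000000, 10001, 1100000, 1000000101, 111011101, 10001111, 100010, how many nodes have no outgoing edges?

A leaf is a node with no children — equivalently, the end of a word that is not a proper prefix of any other stored word.
Those words: "001011", "1000000101", "1000001011", "100010", "10001111", "1100000", "111011101"
Leaf count: 7

7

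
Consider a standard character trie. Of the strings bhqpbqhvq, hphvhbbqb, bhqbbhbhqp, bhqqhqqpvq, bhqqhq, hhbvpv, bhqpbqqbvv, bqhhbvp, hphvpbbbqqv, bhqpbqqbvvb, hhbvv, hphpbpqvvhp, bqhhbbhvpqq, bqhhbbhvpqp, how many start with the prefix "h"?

Filter for entries beginning with "h":
Matches: "hhbvpv", "hhbvv", "hphpbpqvvhp", "hphvhbbqb", "hphvpbbbqqv"
Count: 5

5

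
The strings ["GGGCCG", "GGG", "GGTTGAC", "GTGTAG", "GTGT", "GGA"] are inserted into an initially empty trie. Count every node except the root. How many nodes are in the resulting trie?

Insert word by word; a character creates a node only if that edge doesn't already exist:
  "GGGCCG" → 6 new (G, G, G, C, C, G)
  "GGG" → prefix "GGG" already present; 0 new (none)
  "GGTTGAC" → prefix "GG" already present; 5 new (T, T, G, A, C)
  "GTGTAG" → prefix "G" already present; 5 new (T, G, T, A, G)
  "GTGT" → prefix "GTGT" already present; 0 new (none)
  "GGA" → prefix "GG" already present; 1 new (A)
Total nodes = 6 + 0 + 5 + 5 + 0 + 1 = 17

17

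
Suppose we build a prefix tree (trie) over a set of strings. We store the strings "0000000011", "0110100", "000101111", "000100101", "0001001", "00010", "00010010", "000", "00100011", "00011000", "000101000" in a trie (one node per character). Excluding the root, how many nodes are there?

Trace insertions, counting only characters that open a new branch:
  "0000000011" → 10 new (0, 0, 0, 0, 0, 0, 0, 0, 1, 1)
  "0110100" → prefix "0" already present; 6 new (1, 1, 0, 1, 0, 0)
  "000101111" → prefix "000" already present; 6 new (1, 0, 1, 1, 1, 1)
  "000100101" → prefix "00010" already present; 4 new (0, 1, 0, 1)
  "0001001" → prefix "0001001" already present; 0 new (none)
  "00010" → prefix "00010" already present; 0 new (none)
  "00010010" → prefix "00010010" already present; 0 new (none)
  "000" → prefix "000" already present; 0 new (none)
  "00100011" → prefix "00" already present; 6 new (1, 0, 0, 0, 1, 1)
  "00011000" → prefix "0001" already present; 4 new (1, 0, 0, 0)
  "000101000" → prefix "000101" already present; 3 new (0, 0, 0)
Total nodes = 10 + 6 + 6 + 4 + 0 + 0 + 0 + 0 + 6 + 4 + 3 = 39

39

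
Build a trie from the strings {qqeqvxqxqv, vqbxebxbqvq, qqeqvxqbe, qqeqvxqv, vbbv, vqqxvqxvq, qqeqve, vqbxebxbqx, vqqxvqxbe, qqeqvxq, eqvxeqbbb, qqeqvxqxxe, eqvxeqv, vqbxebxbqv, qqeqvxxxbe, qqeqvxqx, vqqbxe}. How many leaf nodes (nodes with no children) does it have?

14

Leaves are exactly the stored words that no other stored word extends.
Those words: "eqvxeqbbb", "eqvxeqv", "qqeqve", "qqeqvxqbe", "qqeqvxqv", "qqeqvxqxqv", "qqeqvxqxxe", "qqeqvxxxbe", "vbbv", "vqbxebxbqvq", "vqbxebxbqx", "vqqbxe", "vqqxvqxbe", "vqqxvqxvq"
Leaf count: 14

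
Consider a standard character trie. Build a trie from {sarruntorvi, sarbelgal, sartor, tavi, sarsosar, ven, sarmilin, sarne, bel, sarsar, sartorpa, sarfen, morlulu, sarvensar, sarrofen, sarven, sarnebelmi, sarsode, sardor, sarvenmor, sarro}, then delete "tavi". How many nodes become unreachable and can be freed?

4

After clearing the end-marker at "tavi", prune upward until reaching a node still needed by another word.
No other word shares any prefix with "tavi", so all 4 of its nodes go.
Nodes removed: 4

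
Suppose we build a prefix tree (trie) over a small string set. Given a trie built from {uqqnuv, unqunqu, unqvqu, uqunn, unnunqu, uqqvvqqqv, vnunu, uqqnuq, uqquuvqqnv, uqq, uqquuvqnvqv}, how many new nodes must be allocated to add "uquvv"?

2

Walking "uquvv" from the root, the first 3 characters ("uqu") follow existing edges; "v" is the first miss.
New nodes needed: |"uquvv"| − 3 = 5 − 3 = 2.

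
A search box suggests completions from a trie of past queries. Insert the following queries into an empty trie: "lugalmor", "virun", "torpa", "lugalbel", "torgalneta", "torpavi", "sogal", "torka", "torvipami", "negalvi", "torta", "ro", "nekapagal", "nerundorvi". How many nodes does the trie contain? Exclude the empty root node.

69

For each word, the new-node count is its length minus the longest prefix already in the trie:
  "lugalmor" → 8 new (l, u, g, a, l, m, o, r)
  "virun" → 5 new (v, i, r, u, n)
  "torpa" → 5 new (t, o, r, p, a)
  "lugalbel" → prefix "lugal" already present; 3 new (b, e, l)
  "torgalneta" → prefix "tor" already present; 7 new (g, a, l, n, e, t, a)
  "torpavi" → prefix "torpa" already present; 2 new (v, i)
  "sogal" → 5 new (s, o, g, a, l)
  "torka" → prefix "tor" already present; 2 new (k, a)
  "torvipami" → prefix "tor" already present; 6 new (v, i, p, a, m, i)
  "negalvi" → 7 new (n, e, g, a, l, v, i)
  "torta" → prefix "tor" already present; 2 new (t, a)
  "ro" → 2 new (r, o)
  "nekapagal" → prefix "ne" already present; 7 new (k, a, p, a, g, a, l)
  "nerundorvi" → prefix "ne" already present; 8 new (r, u, n, d, o, r, v, i)
Total nodes = 8 + 5 + 5 + 3 + 7 + 2 + 5 + 2 + 6 + 7 + 2 + 2 + 7 + 8 = 69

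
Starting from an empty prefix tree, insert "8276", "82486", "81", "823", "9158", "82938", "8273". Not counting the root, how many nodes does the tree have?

Trace insertions, counting only characters that open a new branch:
  "8276" → 4 new (8, 2, 7, 6)
  "82486" → prefix "82" already present; 3 new (4, 8, 6)
  "81" → prefix "8" already present; 1 new (1)
  "823" → prefix "82" already present; 1 new (3)
  "9158" → 4 new (9, 1, 5, 8)
  "82938" → prefix "82" already present; 3 new (9, 3, 8)
  "8273" → prefix "827" already present; 1 new (3)
Total nodes = 4 + 3 + 1 + 1 + 4 + 3 + 1 = 17

17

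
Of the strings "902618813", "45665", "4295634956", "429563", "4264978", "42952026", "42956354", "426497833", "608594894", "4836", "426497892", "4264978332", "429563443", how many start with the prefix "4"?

Traverse to the node for "4", then collect every word in that subtree.
Matches: "4264978", "426497833", "4264978332", "426497892", "42952026", "429563", "429563443", "4295634956", "42956354", "45665", "4836"
Count: 11

11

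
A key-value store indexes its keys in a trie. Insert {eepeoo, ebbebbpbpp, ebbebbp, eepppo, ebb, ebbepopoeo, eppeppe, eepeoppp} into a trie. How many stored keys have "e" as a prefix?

Traverse to the node for "e", then collect every word in that subtree.
Words under "e": ebb, ebbebbp, ebbebbpbpp, ebbepopoeo, eepeoo, eepeoppp, eepppo, eppeppe
Count: 8

8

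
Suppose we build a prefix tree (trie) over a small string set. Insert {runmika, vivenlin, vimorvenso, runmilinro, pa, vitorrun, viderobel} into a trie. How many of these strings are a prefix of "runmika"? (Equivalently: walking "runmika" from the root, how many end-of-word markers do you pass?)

1

Walk "runmika" from the root; an end-of-word marker is hit whenever a stored word is a prefix of "runmika".
Prefixes of the query that are stored words: "runmika"
Count: 1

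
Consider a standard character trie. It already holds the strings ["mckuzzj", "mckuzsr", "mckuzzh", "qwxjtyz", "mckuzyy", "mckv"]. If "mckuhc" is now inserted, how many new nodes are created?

2

Walking "mckuhc" from the root, the first 4 characters ("mcku") follow existing edges; "h" is the first miss.
So 6 − 4 = 2 new nodes.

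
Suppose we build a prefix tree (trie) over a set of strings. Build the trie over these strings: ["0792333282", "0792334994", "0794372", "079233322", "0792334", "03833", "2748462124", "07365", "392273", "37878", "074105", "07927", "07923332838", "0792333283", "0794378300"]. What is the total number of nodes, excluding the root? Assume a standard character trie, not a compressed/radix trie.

57

Trace insertions, counting only characters that open a new branch:
  "0792333282" → 10 new (0, 7, 9, 2, 3, 3, 3, 2, 8, 2)
  "0792334994" → prefix "079233" already present; 4 new (4, 9, 9, 4)
  "0794372" → prefix "079" already present; 4 new (4, 3, 7, 2)
  "079233322" → prefix "07923332" already present; 1 new (2)
  "0792334" → prefix "0792334" already present; 0 new (none)
  "03833" → prefix "0" already present; 4 new (3, 8, 3, 3)
  "2748462124" → 10 new (2, 7, 4, 8, 4, 6, 2, 1, 2, 4)
  "07365" → prefix "07" already present; 3 new (3, 6, 5)
  "392273" → 6 new (3, 9, 2, 2, 7, 3)
  "37878" → prefix "3" already present; 4 new (7, 8, 7, 8)
  "074105" → prefix "07" already present; 4 new (4, 1, 0, 5)
  "07927" → prefix "0792" already present; 1 new (7)
  "07923332838" → prefix "079233328" already present; 2 new (3, 8)
  "0792333283" → prefix "0792333283" already present; 0 new (none)
  "0794378300" → prefix "079437" already present; 4 new (8, 3, 0, 0)
Total nodes = 10 + 4 + 4 + 1 + 0 + 4 + 10 + 3 + 6 + 4 + 4 + 1 + 2 + 0 + 4 = 57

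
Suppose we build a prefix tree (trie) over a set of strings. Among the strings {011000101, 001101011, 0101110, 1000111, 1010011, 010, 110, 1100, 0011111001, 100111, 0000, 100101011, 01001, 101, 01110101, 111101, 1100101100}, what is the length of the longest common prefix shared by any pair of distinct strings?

4

Look for the deepest trie node that still has at least two words in its subtree.
e.g. "001101011" and "0011111001" share the prefix "0011" of length 4; no pair shares a longer one.
Longest shared-prefix length: 4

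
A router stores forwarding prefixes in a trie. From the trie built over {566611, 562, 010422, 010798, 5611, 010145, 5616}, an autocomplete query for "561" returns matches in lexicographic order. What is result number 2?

5616

DFS of the "561" subtree visits, in order: "5611", "5616"
The 2nd is 5616.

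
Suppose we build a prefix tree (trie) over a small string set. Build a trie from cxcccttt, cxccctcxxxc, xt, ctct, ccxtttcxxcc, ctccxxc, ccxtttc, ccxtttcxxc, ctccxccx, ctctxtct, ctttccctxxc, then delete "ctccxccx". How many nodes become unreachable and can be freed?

A node on "ctccxccx"'s path can go only if nothing else ends at it or branches off below it.
The suffix "ccx" (3 nodes) is used only by "ctccxccx"; the node for "ctccx" still has the child "x", so pruning stops there.
Nodes removed: 3

3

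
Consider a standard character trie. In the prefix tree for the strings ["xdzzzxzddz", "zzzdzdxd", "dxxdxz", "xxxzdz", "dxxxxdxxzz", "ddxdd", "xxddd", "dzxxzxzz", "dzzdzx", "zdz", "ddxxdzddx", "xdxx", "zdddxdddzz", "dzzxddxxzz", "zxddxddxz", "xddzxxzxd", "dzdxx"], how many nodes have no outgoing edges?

Leaves are exactly the stored words that no other stored word extends.
Those words: "ddxdd", "ddxxdzddx", "dxxdxz", "dxxxxdxxzz", "dzdxx", "dzxxzxzz", "dzzdzx", "dzzxddxxzz", "xddzxxzxd", "xdxx", "xdzzzxzddz", "xxddd", "xxxzdz", "zdddxdddzz", "zdz", "zxddxddxz", "zzzdzdxd"
Leaf count: 17

17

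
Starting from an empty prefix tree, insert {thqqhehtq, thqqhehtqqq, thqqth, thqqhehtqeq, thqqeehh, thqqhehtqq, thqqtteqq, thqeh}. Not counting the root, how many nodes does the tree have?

Trace insertions, counting only characters that open a new branch:
  "thqqhehtq" → 9 new (t, h, q, q, h, e, h, t, q)
  "thqqhehtqqq" → prefix "thqqhehtq" already present; 2 new (q, q)
  "thqqth" → prefix "thqq" already present; 2 new (t, h)
  "thqqhehtqeq" → prefix "thqqhehtq" already present; 2 new (e, q)
  "thqqeehh" → prefix "thqq" already present; 4 new (e, e, h, h)
  "thqqhehtqq" → prefix "thqqhehtqq" already present; 0 new (none)
  "thqqtteqq" → prefix "thqqt" already present; 4 new (t, e, q, q)
  "thqeh" → prefix "thq" already present; 2 new (e, h)
Total nodes = 9 + 2 + 2 + 2 + 4 + 0 + 4 + 2 = 25

25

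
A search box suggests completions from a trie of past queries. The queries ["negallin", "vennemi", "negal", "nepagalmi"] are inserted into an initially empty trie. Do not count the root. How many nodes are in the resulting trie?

Count nodes per top-level branch (shared prefixes stored once):
  'n'-branch (negal, negallin, nepagalmi): 15 nodes
  'v'-branch (vennemi): 7 nodes
Sum: 22

22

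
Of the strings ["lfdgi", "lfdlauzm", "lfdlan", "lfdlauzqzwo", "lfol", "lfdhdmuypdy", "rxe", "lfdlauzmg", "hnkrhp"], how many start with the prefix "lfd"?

6

Walk to "lfd"; the words in its subtree are exactly those with that prefix.
Matches: "lfdgi", "lfdhdmuypdy", "lfdlan", "lfdlauzm", "lfdlauzmg", "lfdlauzqzwo"
Count: 6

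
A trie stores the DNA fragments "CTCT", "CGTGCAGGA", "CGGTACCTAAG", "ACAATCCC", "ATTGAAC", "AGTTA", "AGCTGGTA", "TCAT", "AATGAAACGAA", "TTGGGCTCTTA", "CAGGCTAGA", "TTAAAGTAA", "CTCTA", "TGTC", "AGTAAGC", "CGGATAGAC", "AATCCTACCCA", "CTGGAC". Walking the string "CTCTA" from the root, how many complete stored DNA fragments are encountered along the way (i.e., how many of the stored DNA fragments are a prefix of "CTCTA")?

Check each prefix of "CTCTA" against the stored set — each match is an end-marker on the path.
Prefixes of the query that are stored words: "CTCT", "CTCTA"
Count: 2

2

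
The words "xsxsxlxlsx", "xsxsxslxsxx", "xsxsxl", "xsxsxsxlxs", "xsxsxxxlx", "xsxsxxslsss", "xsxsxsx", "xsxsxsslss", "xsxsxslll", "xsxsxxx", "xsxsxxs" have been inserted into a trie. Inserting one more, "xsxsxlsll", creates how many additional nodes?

3

Walking "xsxsxlsll" from the root, the first 6 characters ("xsxsxl") follow existing edges; "s" is the first miss.
Each of the 3 remaining characters creates one node.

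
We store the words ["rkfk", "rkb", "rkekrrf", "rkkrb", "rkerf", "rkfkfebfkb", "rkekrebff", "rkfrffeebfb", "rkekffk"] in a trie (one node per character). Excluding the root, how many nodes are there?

Trie structure (* marks end of a word):
(root)
└─ r
   └─ k
      ├─ b *
      ├─ e
      │  ├─ k
      │  │  ├─ f
      │  │  │  └─ f
      │  │  │     └─ k *
      │  │  └─ r
      │  │     ├─ e
      │  │     │  └─ b
      │  │     │     └─ f
      │  │     │        └─ f *
      │  │     └─ r
      │  │        └─ f *
      │  └─ r
      │     └─ f *
      ├─ f
      │  ├─ k *
      │  │  └─ f
      │  │     └─ e
      │  │        └─ b
      │  │           └─ f
      │  │              └─ k
      │  │                 └─ b *
      │  └─ r
      │     └─ f
      │        └─ f
      │           └─ e
      │              └─ e
      │                 └─ b
      │                    └─ f
      │                       └─ b *
      └─ k
         └─ r
            └─ b *
Counting every labelled node above: 36.

36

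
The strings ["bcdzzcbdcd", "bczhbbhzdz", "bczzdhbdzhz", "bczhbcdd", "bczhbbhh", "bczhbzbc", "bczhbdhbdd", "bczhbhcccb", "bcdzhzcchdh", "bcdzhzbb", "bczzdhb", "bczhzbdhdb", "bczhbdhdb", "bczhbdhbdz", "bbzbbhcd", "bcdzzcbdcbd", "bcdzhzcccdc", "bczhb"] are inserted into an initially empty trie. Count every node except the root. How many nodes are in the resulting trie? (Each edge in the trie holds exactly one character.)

Trace insertions, counting only characters that open a new branch:
  "bcdzzcbdcd" → 10 new (b, c, d, z, z, c, b, d, c, d)
  "bczhbbhzdz" → prefix "bc" already present; 8 new (z, h, b, b, h, z, d, z)
  "bczzdhbdzhz" → prefix "bcz" already present; 8 new (z, d, h, b, d, z, h, z)
  "bczhbcdd" → prefix "bczhb" already present; 3 new (c, d, d)
  "bczhbbhh" → prefix "bczhbbh" already present; 1 new (h)
  "bczhbzbc" → prefix "bczhb" already present; 3 new (z, b, c)
  "bczhbdhbdd" → prefix "bczhb" already present; 5 new (d, h, b, d, d)
  "bczhbhcccb" → prefix "bczhb" already present; 5 new (h, c, c, c, b)
  "bcdzhzcchdh" → prefix "bcdz" already present; 7 new (h, z, c, c, h, d, h)
  "bcdzhzbb" → prefix "bcdzhz" already present; 2 new (b, b)
  "bczzdhb" → prefix "bczzdhb" already present; 0 new (none)
  "bczhzbdhdb" → prefix "bczh" already present; 6 new (z, b, d, h, d, b)
  "bczhbdhdb" → prefix "bczhbdh" already present; 2 new (d, b)
  "bczhbdhbdz" → prefix "bczhbdhbd" already present; 1 new (z)
  "bbzbbhcd" → prefix "b" already present; 7 new (b, z, b, b, h, c, d)
  "bcdzzcbdcbd" → prefix "bcdzzcbdc" already present; 2 new (b, d)
  "bcdzhzcccdc" → prefix "bcdzhzcc" already present; 3 new (c, d, c)
  "bczhb" → prefix "bczhb" already present; 0 new (none)
Total nodes = 10 + 8 + 8 + 3 + 1 + 3 + 5 + 5 + 7 + 2 + 0 + 6 + 2 + 1 + 7 + 2 + 3 + 0 = 73

73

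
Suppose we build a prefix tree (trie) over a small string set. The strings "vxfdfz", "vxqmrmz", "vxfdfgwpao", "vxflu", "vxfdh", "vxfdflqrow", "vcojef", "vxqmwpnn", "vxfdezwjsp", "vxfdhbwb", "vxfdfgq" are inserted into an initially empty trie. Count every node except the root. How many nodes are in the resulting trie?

For each word, the new-node count is its length minus the longest prefix already in the trie:
  "vxfdfz" → 6 new (v, x, f, d, f, z)
  "vxqmrmz" → prefix "vx" already present; 5 new (q, m, r, m, z)
  "vxfdfgwpao" → prefix "vxfdf" already present; 5 new (g, w, p, a, o)
  "vxflu" → prefix "vxf" already present; 2 new (l, u)
  "vxfdh" → prefix "vxfd" already present; 1 new (h)
  "vxfdflqrow" → prefix "vxfdf" already present; 5 new (l, q, r, o, w)
  "vcojef" → prefix "v" already present; 5 new (c, o, j, e, f)
  "vxqmwpnn" → prefix "vxqm" already present; 4 new (w, p, n, n)
  "vxfdezwjsp" → prefix "vxfd" already present; 6 new (e, z, w, j, s, p)
  "vxfdhbwb" → prefix "vxfdh" already present; 3 new (b, w, b)
  "vxfdfgq" → prefix "vxfdfg" already present; 1 new (q)
Total nodes = 6 + 5 + 5 + 2 + 1 + 5 + 5 + 4 + 6 + 3 + 1 = 43

43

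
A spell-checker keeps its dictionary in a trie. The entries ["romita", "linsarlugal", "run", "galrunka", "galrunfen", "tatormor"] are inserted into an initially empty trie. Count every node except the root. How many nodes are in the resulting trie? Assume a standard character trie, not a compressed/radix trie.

38

Count nodes per top-level branch (shared prefixes stored once):
  'g'-branch (galrunfen, galrunka): 11 nodes
  'l'-branch (linsarlugal): 11 nodes
  'r'-branch (romita, run): 8 nodes
  't'-branch (tatormor): 8 nodes
Sum: 38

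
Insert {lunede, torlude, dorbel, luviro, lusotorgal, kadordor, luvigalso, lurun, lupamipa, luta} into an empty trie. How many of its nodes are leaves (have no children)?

Leaves are exactly the stored words that no other stored word extends.
Those words: "dorbel", "kadordor", "lunede", "lupamipa", "lurun", "lusotorgal", "luta", "luvigalso", "luviro", "torlude"
Leaf count: 10

10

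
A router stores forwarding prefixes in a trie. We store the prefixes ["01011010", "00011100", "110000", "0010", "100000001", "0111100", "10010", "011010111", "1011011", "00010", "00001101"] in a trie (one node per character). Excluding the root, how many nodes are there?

55

Insert word by word; a character creates a node only if that edge doesn't already exist:
  "01011010" → 8 new (0, 1, 0, 1, 1, 0, 1, 0)
  "00011100" → prefix "0" already present; 7 new (0, 0, 1, 1, 1, 0, 0)
  "110000" → 6 new (1, 1, 0, 0, 0, 0)
  "0010" → prefix "00" already present; 2 new (1, 0)
  "100000001" → prefix "1" already present; 8 new (0, 0, 0, 0, 0, 0, 0, 1)
  "0111100" → prefix "01" already present; 5 new (1, 1, 1, 0, 0)
  "10010" → prefix "100" already present; 2 new (1, 0)
  "011010111" → prefix "011" already present; 6 new (0, 1, 0, 1, 1, 1)
  "1011011" → prefix "10" already present; 5 new (1, 1, 0, 1, 1)
  "00010" → prefix "0001" already present; 1 new (0)
  "00001101" → prefix "000" already present; 5 new (0, 1, 1, 0, 1)
Total nodes = 8 + 7 + 6 + 2 + 8 + 5 + 2 + 6 + 5 + 1 + 5 = 55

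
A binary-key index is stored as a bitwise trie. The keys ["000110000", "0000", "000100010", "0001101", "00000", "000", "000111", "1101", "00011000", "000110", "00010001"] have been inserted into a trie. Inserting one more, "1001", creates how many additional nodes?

The longest prefix of "1001" already in the trie is "1" (length 1).
So 4 − 1 = 3 new nodes.

3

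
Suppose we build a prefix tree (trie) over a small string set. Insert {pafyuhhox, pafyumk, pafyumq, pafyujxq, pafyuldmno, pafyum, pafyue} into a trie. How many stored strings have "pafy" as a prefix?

Filter for entries beginning with "pafy":
Words under "pafy": pafyue, pafyuhhox, pafyujxq, pafyuldmno, pafyum, pafyumk, pafyumq
Count: 7

7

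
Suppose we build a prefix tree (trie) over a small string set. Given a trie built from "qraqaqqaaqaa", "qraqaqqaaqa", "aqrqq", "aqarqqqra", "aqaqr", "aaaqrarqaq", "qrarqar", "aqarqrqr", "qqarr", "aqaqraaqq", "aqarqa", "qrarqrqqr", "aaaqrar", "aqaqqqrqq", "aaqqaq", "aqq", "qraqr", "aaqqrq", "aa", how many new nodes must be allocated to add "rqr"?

3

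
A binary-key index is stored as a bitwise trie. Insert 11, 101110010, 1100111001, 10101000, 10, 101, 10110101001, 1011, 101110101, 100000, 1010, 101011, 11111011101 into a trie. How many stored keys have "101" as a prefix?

Walk to "101"; the words in its subtree are exactly those with that prefix.
Matches: "101", "1010", "10101000", "101011", "1011", "10110101001", "101110010", "101110101"
Count: 8

8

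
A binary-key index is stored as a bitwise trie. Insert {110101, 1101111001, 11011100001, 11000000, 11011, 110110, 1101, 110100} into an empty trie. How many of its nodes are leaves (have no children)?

6

A leaf is a node with no children — equivalently, the end of a word that is not a proper prefix of any other stored word.
Those words: "11000000", "110100", "110101", "110110", "11011100001", "1101111001"
Leaf count: 6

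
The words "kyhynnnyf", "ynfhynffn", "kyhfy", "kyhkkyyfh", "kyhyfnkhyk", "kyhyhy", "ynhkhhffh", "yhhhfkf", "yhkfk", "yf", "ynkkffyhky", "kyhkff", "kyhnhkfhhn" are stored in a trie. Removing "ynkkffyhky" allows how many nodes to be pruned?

After clearing the end-marker at "ynkkffyhky", prune upward until reaching a node still needed by another word.
The suffix "kkffyhky" (8 nodes) is used only by "ynkkffyhky"; the node for "yn" still has the child "f", so pruning stops there.
Nodes removed: 8

8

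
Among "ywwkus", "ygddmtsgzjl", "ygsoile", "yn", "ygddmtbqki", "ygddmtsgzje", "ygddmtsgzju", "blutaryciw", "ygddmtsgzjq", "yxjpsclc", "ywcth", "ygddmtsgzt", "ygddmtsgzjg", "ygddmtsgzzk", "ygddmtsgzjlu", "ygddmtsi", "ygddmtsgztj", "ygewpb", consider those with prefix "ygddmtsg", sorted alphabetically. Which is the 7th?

ygddmtsgzt

DFS of the "ygddmtsg" subtree visits, in order: "ygddmtsgzje", "ygddmtsgzjg", "ygddmtsgzjl", "ygddmtsgzjlu", "ygddmtsgzjq", "ygddmtsgzju", "ygddmtsgzt", "ygddmtsgztj", "ygddmtsgzzk"
The 7th is ygddmtsgzt.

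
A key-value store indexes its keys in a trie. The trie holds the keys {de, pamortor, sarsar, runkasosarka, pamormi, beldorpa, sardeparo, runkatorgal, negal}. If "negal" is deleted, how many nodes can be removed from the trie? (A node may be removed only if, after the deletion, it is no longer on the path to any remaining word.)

5

A node on "negal"'s path can go only if nothing else ends at it or branches off below it.
No other word shares any prefix with "negal", so all 5 of its nodes go.
Nodes removed: 5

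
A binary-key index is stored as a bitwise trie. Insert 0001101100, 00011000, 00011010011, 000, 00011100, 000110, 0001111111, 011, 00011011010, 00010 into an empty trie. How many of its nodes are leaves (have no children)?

8

A leaf is a node with no children — equivalently, the end of a word that is not a proper prefix of any other stored word.
Those words: "00010", "00011000", "00011010011", "0001101100", "00011011010", "00011100", "0001111111", "011"
Leaf count: 8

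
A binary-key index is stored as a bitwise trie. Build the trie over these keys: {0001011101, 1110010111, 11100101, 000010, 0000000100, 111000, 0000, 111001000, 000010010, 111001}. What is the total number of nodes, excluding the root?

Count nodes per top-level branch (shared prefixes stored once):
  '0'-branch (0000, 0000000100, 000010, 000010010, 0001011101): 22 nodes
  '1'-branch (111000, 111001, 111001000, 11100101, 1110010111): 13 nodes
Sum: 35

35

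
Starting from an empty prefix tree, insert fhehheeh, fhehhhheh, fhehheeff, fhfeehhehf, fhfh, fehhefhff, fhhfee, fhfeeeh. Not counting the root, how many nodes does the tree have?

37

For each word, the new-node count is its length minus the longest prefix already in the trie:
  "fhehheeh" → 8 new (f, h, e, h, h, e, e, h)
  "fhehhhheh" → prefix "fhehh" already present; 4 new (h, h, e, h)
  "fhehheeff" → prefix "fhehhee" already present; 2 new (f, f)
  "fhfeehhehf" → prefix "fh" already present; 8 new (f, e, e, h, h, e, h, f)
  "fhfh" → prefix "fhf" already present; 1 new (h)
  "fehhefhff" → prefix "f" already present; 8 new (e, h, h, e, f, h, f, f)
  "fhhfee" → prefix "fh" already present; 4 new (h, f, e, e)
  "fhfeeeh" → prefix "fhfee" already present; 2 new (e, h)
Total nodes = 8 + 4 + 2 + 8 + 1 + 8 + 4 + 2 = 37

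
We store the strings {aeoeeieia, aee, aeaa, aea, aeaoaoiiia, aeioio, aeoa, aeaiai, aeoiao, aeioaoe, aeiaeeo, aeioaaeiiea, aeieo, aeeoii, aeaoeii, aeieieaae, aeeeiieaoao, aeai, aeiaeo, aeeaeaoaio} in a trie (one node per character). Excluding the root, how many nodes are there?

72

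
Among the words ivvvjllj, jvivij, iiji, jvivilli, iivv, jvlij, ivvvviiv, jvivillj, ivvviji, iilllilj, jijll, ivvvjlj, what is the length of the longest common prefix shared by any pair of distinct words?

7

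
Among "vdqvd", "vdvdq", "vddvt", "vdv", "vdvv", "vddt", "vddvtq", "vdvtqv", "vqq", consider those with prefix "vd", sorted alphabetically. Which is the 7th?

Filter for "vd…" and sort: "vddt", "vddvt", "vddvtq", "vdqvd", "vdv", "vdvdq", "vdvtqv", "vdvv"
The 7th is vdvtqv.

vdvtqv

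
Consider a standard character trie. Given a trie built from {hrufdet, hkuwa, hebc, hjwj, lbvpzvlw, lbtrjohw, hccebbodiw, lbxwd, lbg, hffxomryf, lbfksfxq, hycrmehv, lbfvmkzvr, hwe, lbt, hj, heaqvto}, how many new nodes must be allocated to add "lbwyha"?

Walking "lbwyha" from the root, the first 2 characters ("lb") follow existing edges; "w" is the first miss.
So 6 − 2 = 4 new nodes.

4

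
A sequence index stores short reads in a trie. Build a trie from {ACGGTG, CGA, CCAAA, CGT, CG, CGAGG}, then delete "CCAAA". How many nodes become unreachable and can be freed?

4

A node on "CCAAA"'s path can go only if nothing else ends at it or branches off below it.
The suffix "CAAA" (4 nodes) is used only by "CCAAA"; the node for "C" still has the child "G", so pruning stops there.
Nodes removed: 4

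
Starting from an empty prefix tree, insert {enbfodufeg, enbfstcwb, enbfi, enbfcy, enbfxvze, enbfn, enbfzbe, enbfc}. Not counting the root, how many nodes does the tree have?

26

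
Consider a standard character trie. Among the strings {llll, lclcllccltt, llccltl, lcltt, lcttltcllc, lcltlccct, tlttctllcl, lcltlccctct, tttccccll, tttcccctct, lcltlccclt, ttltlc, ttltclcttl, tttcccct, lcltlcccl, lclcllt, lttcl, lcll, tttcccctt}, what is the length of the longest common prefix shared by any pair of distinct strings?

9

Equivalently: take the maximum, over all pairs, of their longest common prefix length.
e.g. "lcltlcccl" and "lcltlccclt" share the prefix "lcltlcccl" of length 9; no pair shares a longer one.
Longest shared-prefix length: 9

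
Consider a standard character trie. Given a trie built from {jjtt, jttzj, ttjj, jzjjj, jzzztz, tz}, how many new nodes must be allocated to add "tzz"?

1

Walking "tzz" from the root, the first 2 characters ("tz") follow existing edges; "z" is the first miss.
New nodes needed: |"tzz"| − 2 = 3 − 2 = 1.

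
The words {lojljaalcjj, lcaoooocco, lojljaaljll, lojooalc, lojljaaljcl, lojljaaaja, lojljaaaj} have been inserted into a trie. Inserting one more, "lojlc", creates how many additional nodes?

The longest prefix of "lojlc" already in the trie is "lojl" (length 4).
Each of the 1 remaining characters creates one node.

1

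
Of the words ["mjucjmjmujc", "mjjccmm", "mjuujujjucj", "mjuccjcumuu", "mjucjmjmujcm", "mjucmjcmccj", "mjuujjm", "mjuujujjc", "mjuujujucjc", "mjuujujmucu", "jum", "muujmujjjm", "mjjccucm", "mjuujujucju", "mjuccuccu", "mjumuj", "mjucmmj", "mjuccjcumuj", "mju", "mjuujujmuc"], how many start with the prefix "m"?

19

Traverse to the node for "m", then collect every word in that subtree.
Words under "m": mjjccmm, mjjccucm, mju, mjuccjcumuj, mjuccjcumuu, mjuccuccu, mjucjmjmujc, mjucjmjmujcm, mjucmjcmccj, mjucmmj, mjumuj, mjuujjm, mjuujujjc, mjuujujjucj, mjuujujmuc, mjuujujmucu, mjuujujucjc, mjuujujucju, muujmujjjm
Count: 19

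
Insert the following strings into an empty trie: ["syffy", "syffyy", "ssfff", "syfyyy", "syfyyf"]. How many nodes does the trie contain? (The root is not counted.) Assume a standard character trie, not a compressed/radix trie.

14

Trie structure (* marks end of a word):
(root)
└─ s
   ├─ s
   │  └─ f
   │     └─ f
   │        └─ f *
   └─ y
      └─ f
         ├─ f
         │  └─ y *
         │     └─ y *
         └─ y
            └─ y
               ├─ f *
               └─ y *
Counting every labelled node above: 14.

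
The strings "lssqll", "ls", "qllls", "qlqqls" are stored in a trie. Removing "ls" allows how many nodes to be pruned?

After clearing the end-marker at "ls", prune upward until reaching a node still needed by another word.
Every node on "ls" is still needed (e.g. by "lssqll"), so nothing is freed.
Nodes removed: 0

0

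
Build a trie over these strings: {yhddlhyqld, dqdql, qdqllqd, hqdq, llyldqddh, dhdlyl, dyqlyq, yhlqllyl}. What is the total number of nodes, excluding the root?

51

For each word, the new-node count is its length minus the longest prefix already in the trie:
  "yhddlhyqld" → 10 new (y, h, d, d, l, h, y, q, l, d)
  "dqdql" → 5 new (d, q, d, q, l)
  "qdqllqd" → 7 new (q, d, q, l, l, q, d)
  "hqdq" → 4 new (h, q, d, q)
  "llyldqddh" → 9 new (l, l, y, l, d, q, d, d, h)
  "dhdlyl" → prefix "d" already present; 5 new (h, d, l, y, l)
  "dyqlyq" → prefix "d" already present; 5 new (y, q, l, y, q)
  "yhlqllyl" → prefix "yh" already present; 6 new (l, q, l, l, y, l)
Total nodes = 10 + 5 + 7 + 4 + 9 + 5 + 5 + 6 = 51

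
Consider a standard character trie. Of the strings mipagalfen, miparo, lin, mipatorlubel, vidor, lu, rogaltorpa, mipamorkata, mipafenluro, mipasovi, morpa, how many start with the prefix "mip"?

Traverse to the node for "mip", then collect every word in that subtree.
Matches: "mipafenluro", "mipagalfen", "mipamorkata", "miparo", "mipasovi", "mipatorlubel"
Count: 6

6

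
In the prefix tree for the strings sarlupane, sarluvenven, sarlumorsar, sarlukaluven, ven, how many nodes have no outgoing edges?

A leaf is a node with no children — equivalently, the end of a word that is not a proper prefix of any other stored word.
Those words: "sarlukaluven", "sarlumorsar", "sarlupane", "sarluvenven", "ven"
Leaf count: 5

5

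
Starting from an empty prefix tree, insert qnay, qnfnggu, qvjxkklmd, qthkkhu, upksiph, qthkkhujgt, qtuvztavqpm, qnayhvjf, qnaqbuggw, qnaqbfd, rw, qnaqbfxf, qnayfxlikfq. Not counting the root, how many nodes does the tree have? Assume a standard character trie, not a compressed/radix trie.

Insert word by word; a character creates a node only if that edge doesn't already exist:
  "qnay" → 4 new (q, n, a, y)
  "qnfnggu" → prefix "qn" already present; 5 new (f, n, g, g, u)
  "qvjxkklmd" → prefix "q" already present; 8 new (v, j, x, k, k, l, m, d)
  "qthkkhu" → prefix "q" already present; 6 new (t, h, k, k, h, u)
  "upksiph" → 7 new (u, p, k, s, i, p, h)
  "qthkkhujgt" → prefix "qthkkhu" already present; 3 new (j, g, t)
  "qtuvztavqpm" → prefix "qt" already present; 9 new (u, v, z, t, a, v, q, p, m)
  "qnayhvjf" → prefix "qnay" already present; 4 new (h, v, j, f)
  "qnaqbuggw" → prefix "qna" already present; 6 new (q, b, u, g, g, w)
  "qnaqbfd" → prefix "qnaqb" already present; 2 new (f, d)
  "rw" → 2 new (r, w)
  "qnaqbfxf" → prefix "qnaqbf" already present; 2 new (x, f)
  "qnayfxlikfq" → prefix "qnay" already present; 7 new (f, x, l, i, k, f, q)
Total nodes = 4 + 5 + 8 + 6 + 7 + 3 + 9 + 4 + 6 + 2 + 2 + 2 + 7 = 65

65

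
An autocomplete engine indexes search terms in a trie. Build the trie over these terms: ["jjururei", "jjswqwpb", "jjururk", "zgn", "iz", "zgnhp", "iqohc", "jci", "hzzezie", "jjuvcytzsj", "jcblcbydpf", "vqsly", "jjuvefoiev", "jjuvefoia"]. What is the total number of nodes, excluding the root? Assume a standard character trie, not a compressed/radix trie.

62

Insert word by word; a character creates a node only if that edge doesn't already exist:
  "jjururei" → 8 new (j, j, u, r, u, r, e, i)
  "jjswqwpb" → prefix "jj" already present; 6 new (s, w, q, w, p, b)
  "jjururk" → prefix "jjurur" already present; 1 new (k)
  "zgn" → 3 new (z, g, n)
  "iz" → 2 new (i, z)
  "zgnhp" → prefix "zgn" already present; 2 new (h, p)
  "iqohc" → prefix "i" already present; 4 new (q, o, h, c)
  "jci" → prefix "j" already present; 2 new (c, i)
  "hzzezie" → 7 new (h, z, z, e, z, i, e)
  "jjuvcytzsj" → prefix "jju" already present; 7 new (v, c, y, t, z, s, j)
  "jcblcbydpf" → prefix "jc" already present; 8 new (b, l, c, b, y, d, p, f)
  "vqsly" → 5 new (v, q, s, l, y)
  "jjuvefoiev" → prefix "jjuv" already present; 6 new (e, f, o, i, e, v)
  "jjuvefoia" → prefix "jjuvefoi" already present; 1 new (a)
Total nodes = 8 + 6 + 1 + 3 + 2 + 2 + 4 + 2 + 7 + 7 + 8 + 5 + 6 + 1 = 62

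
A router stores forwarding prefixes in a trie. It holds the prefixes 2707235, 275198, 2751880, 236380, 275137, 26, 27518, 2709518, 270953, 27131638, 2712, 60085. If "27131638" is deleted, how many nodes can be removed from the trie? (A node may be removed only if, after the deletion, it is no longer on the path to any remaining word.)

Walk "27131638" from the leaf back toward the root, removing each node that no remaining word uses.
The suffix "31638" (5 nodes) is used only by "27131638"; the node for "271" still has the child "2", so pruning stops there.
Nodes removed: 5

5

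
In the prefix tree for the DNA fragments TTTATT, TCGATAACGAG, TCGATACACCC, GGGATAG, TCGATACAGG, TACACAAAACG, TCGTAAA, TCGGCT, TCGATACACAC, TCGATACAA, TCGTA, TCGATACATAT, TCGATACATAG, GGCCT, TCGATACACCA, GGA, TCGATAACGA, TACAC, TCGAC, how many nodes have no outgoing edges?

16

Leaves are exactly the stored words that no other stored word extends.
Those words: "GGA", "GGCCT", "GGGATAG", "TACACAAAACG", "TCGAC", "TCGATAACGAG", "TCGATACAA", "TCGATACACAC", "TCGATACACCA", "TCGATACACCC", "TCGATACAGG", "TCGATACATAG", "TCGATACATAT", "TCGGCT", "TCGTAAA", "TTTATT"
Leaf count: 16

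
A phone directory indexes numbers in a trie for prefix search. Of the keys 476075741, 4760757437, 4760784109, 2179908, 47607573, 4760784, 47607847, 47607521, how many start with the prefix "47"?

Traverse to the node for "47", then collect every word in that subtree.
Words under "47": 47607521, 47607573, 476075741, 4760757437, 4760784, 4760784109, 47607847
Count: 7

7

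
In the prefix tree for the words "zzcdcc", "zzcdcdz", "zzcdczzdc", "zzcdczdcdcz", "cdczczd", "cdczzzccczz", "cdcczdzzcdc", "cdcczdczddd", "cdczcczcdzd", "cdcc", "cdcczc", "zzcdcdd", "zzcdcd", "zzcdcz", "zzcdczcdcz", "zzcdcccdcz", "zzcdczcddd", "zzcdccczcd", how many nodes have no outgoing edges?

Leaves are exactly the stored words that no other stored word extends.
Those words: "cdcczc", "cdcczdczddd", "cdcczdzzcdc", "cdczcczcdzd", "cdczczd", "cdczzzccczz", "zzcdcccdcz", "zzcdccczcd", "zzcdcdd", "zzcdcdz", "zzcdczcdcz", "zzcdczcddd", "zzcdczdcdcz", "zzcdczzdc"
Leaf count: 14

14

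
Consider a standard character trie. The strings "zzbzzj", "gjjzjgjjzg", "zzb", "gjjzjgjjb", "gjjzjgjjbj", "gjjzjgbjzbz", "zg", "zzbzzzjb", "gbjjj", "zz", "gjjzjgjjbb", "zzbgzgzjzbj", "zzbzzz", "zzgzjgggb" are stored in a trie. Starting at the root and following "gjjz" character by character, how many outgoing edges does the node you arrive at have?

1

Follow the path "gjjz" to its node, then look at its outgoing edges.
Distinct next characters after "gjjz": j.
That node has 1 child edge.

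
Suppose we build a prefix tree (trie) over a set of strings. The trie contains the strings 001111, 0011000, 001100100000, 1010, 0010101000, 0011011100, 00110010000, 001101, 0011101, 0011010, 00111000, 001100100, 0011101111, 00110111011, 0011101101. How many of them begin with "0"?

Traverse to the node for "0", then collect every word in that subtree.
Matches: "0010101000", "0011000", "001100100", "00110010000", "001100100000", "001101", "0011010", "0011011100", "00110111011", "00111000", "0011101", "0011101101", "0011101111", "001111"
Count: 14

14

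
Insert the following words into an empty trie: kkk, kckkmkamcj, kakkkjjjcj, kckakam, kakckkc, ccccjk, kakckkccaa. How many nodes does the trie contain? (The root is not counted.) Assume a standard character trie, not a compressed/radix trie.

38

Count nodes per top-level branch (shared prefixes stored once):
  'c'-branch (ccccjk): 6 nodes
  'k'-branch (kakckkc, kakckkccaa, kakkkjjjcj, kckakam, kckkmkamcj, kkk): 32 nodes
Sum: 38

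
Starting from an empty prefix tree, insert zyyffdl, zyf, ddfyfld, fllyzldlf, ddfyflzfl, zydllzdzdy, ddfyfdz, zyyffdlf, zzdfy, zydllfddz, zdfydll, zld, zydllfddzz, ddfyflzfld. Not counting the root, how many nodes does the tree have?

For each word, the new-node count is its length minus the longest prefix already in the trie:
  "zyyffdl" → 7 new (z, y, y, f, f, d, l)
  "zyf" → prefix "zy" already present; 1 new (f)
  "ddfyfld" → 7 new (d, d, f, y, f, l, d)
  "fllyzldlf" → 9 new (f, l, l, y, z, l, d, l, f)
  "ddfyflzfl" → prefix "ddfyfl" already present; 3 new (z, f, l)
  "zydllzdzdy" → prefix "zy" already present; 8 new (d, l, l, z, d, z, d, y)
  "ddfyfdz" → prefix "ddfyf" already present; 2 new (d, z)
  "zyyffdlf" → prefix "zyyffdl" already present; 1 new (f)
  "zzdfy" → prefix "z" already present; 4 new (z, d, f, y)
  "zydllfddz" → prefix "zydll" already present; 4 new (f, d, d, z)
  "zdfydll" → prefix "z" already present; 6 new (d, f, y, d, l, l)
  "zld" → prefix "z" already present; 2 new (l, d)
  "zydllfddzz" → prefix "zydllfddz" already present; 1 new (z)
  "ddfyflzfld" → prefix "ddfyflzfl" already present; 1 new (d)
Total nodes = 7 + 1 + 7 + 9 + 3 + 8 + 2 + 1 + 4 + 4 + 6 + 2 + 1 + 1 = 56

56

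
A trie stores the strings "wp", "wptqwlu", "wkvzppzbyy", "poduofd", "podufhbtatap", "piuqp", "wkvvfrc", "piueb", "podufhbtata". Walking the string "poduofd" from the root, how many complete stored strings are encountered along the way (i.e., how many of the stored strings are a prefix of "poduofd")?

Traverse "poduofd" character by character; count nodes along the way that are marked as word ends.
Prefixes of the query that are stored words: "poduofd"
Count: 1

1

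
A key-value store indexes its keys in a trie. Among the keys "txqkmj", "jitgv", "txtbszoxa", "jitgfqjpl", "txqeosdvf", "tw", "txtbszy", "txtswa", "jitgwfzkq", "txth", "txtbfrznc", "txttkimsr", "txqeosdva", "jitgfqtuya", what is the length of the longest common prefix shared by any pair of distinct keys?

Look for the deepest trie node that still has at least two words in its subtree.
e.g. "txqeosdva" and "txqeosdvf" share the prefix "txqeosdv" of length 8; no pair shares a longer one.
Longest shared-prefix length: 8

8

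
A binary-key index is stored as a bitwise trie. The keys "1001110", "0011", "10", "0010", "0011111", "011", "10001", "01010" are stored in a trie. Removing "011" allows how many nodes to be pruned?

1

A node on "011"'s path can go only if nothing else ends at it or branches off below it.
The suffix "1" (1 node) is used only by "011"; the node for "01" still has the child "0", so pruning stops there.
Nodes removed: 1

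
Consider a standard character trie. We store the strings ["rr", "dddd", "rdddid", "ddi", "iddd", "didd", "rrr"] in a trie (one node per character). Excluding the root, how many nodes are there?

20

Trace insertions, counting only characters that open a new branch:
  "rr" → 2 new (r, r)
  "dddd" → 4 new (d, d, d, d)
  "rdddid" → prefix "r" already present; 5 new (d, d, d, i, d)
  "ddi" → prefix "dd" already present; 1 new (i)
  "iddd" → 4 new (i, d, d, d)
  "didd" → prefix "d" already present; 3 new (i, d, d)
  "rrr" → prefix "rr" already present; 1 new (r)
Total nodes = 2 + 4 + 5 + 1 + 4 + 3 + 1 = 20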